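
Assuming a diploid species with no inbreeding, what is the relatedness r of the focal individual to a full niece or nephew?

0.25

Full aunt/uncle↔niece/nephew: two paths of length 3 through the shared grandparent pair: r = 2·(1/2)^3 = 1/4.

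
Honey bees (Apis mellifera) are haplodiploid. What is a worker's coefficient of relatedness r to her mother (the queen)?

One meiotic link between diploid queen and diploid daughter: r = 1/2.

0.5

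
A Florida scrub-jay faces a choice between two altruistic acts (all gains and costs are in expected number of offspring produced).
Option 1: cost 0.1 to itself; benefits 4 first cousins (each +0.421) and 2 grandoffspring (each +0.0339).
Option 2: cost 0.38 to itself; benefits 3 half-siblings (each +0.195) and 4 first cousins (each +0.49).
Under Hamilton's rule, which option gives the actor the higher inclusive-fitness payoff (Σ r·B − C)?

Option 1: r to a first cousin = 0.125.
Option 1: r to a grandoffspring = 0.25.
Option 1: Σ r·B − C = (4·0.125·0.421 + 2·0.25·0.0339) − 0.1 = 0.12745.
Option 2: r to a half-sibling = 0.25.
Option 2: r to a first cousin = 0.125.
Option 2: Σ r·B − C = (3·0.25·0.195 + 4·0.125·0.49) − 0.38 = 0.01125.
Option 1 has the higher net inclusive-fitness payoff.

Option 1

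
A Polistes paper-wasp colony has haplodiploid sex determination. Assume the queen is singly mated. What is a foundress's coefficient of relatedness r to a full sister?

Haplodiploid full sisters inherit their father's entire haploid genome identically (contributing 1/2) and on average half of their mother's contribution (1/2 · 1/2 = 1/4); r = 1/2 + 1/4 = 3/4.

0.75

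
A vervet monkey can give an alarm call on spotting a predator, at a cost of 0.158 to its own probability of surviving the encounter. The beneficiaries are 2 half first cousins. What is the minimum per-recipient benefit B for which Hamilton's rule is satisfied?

1.264

r to a half first cousin = 1/16 (half first cousins share one grandparent — one path of length 4: r = (1/2)^4 = 1/16).
Hamilton's rule with n recipients of equal r: n·r·B > C, so B > C/(n·r) = 0.158/(2·0.0625) = 1.264.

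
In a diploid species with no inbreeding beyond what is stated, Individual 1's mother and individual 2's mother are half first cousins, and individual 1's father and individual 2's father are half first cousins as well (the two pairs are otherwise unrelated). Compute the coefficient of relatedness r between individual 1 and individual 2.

Independent pedigree routes through distinct common ancestors add.
Individual 1 and individual 2 are related in two ways: half second cousins through their mothers (r = 1/64) and half second cousins through their fathers (r = 1/64).
r = 1/64 + 1/64 = 0.03125.

0.03125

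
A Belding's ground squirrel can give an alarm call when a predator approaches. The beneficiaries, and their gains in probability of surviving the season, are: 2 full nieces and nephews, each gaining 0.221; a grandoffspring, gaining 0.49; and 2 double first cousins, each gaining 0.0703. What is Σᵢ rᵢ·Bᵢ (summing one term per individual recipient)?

0.26815

r to a full niece or nephew = 0.25 (full aunt/uncle↔niece/nephew: two paths of length 3 through the shared grandparent pair: r = 2·(1/2)^3 = 1/4).
r to a grandoffspring = 0.25 (two parent–offspring links: r = (1/2)^2 = 1/4).
r to a double first cousin = 1/4 (double first cousins share both grandparent pairs — four paths of length 4: r = 4·(1/2)^4 = 1/4).
Summing one r·B term per recipient: 2·0.25·0.221 + 1·0.25·0.49 + 2·0.25·0.0703 = 0.26815.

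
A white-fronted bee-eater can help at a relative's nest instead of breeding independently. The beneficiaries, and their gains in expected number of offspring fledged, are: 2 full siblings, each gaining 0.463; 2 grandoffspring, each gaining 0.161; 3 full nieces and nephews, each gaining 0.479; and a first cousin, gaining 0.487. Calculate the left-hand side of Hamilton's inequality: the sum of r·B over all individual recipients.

0.963625

r to a full sibling = 1/2 (full sibs share both parents — two paths of length 2: r = 2·(1/2)^2 = 1/2).
r to a grandoffspring = 0.25 (two parent–offspring links: r = (1/2)^2 = 1/4).
r to a full niece or nephew = 0.25 (full aunt/uncle↔niece/nephew: two paths of length 3 through the shared grandparent pair: r = 2·(1/2)^3 = 1/4).
r to a first cousin = 0.125 (first cousins share one grandparent pair — two paths of length 4: r = 2·(1/2)^4 = 1/8).
Summing one r·B term per recipient: 2·0.5·0.463 + 2·0.25·0.161 + 3·0.25·0.479 + 1·0.125·0.487 = 0.963625.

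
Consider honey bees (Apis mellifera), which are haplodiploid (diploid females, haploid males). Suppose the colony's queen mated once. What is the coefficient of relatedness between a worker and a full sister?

0.75

Haplodiploid full sisters inherit their father's entire haploid genome identically (contributing 1/2) and on average half of their mother's contribution (1/2 · 1/2 = 1/4); r = 1/2 + 1/4 = 3/4.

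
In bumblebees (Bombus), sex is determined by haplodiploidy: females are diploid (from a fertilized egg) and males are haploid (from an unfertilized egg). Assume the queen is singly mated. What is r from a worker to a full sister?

Haplodiploid full sisters inherit their father's entire haploid genome identically (contributing 1/2) and on average half of their mother's contribution (1/2 · 1/2 = 1/4); r = 1/2 + 1/4 = 3/4.

0.75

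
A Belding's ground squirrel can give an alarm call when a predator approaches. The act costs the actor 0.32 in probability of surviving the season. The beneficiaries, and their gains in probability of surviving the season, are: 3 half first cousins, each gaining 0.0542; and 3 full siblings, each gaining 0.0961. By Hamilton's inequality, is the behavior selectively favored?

No

Hamilton's rule: the trait is favored when the sum of r·B over every recipient exceeds the actor's cost C.
r to a half first cousin = 0.0625 (half first cousins share one grandparent — one path of length 4: r = (1/2)^4 = 1/16).
r to a full sibling = 1/2 (full sibs share both parents — two paths of length 2: r = 2·(1/2)^2 = 1/2).
Summing one r·B term per recipient: 3·0.0625·0.0542 + 3·0.5·0.0961 = 0.1543125.
0.1543125 < 0.32: the indirect benefit is less than the cost.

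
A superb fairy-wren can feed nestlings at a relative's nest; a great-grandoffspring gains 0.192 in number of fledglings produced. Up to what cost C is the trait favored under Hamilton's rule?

r to a great-grandoffspring = 1/8 (three parent–offspring links: r = (1/2)^3 = 1/8).
Hamilton's rule: n·r·B > C, so the trait is favored while C < n·r·B = 1·0.125·0.192 = 0.024.

0.024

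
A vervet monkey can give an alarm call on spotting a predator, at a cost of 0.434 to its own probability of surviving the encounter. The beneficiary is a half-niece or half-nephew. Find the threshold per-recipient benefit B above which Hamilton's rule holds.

r to a half-niece or half-nephew = 1/8 (half-aunt/uncle↔niece/nephew: one path of length 3: r = (1/2)^3 = 1/8).
Hamilton's rule with n recipients of equal r: n·r·B > C, so B > C/(n·r) = 0.434/(1·0.125) = 3.472.

3.472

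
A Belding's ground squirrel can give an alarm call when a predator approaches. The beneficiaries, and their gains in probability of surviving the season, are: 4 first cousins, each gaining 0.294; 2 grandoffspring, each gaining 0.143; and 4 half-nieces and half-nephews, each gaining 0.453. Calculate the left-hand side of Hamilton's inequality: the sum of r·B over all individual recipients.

0.445

r to a first cousin = 0.125 (first cousins share one grandparent pair — two paths of length 4: r = 2·(1/2)^4 = 1/8).
r to a grandoffspring = 1/4 (two parent–offspring links: r = (1/2)^2 = 1/4).
r to a half-niece or half-nephew = 0.125 (half-aunt/uncle↔niece/nephew: one path of length 3: r = (1/2)^3 = 1/8).
Summing one r·B term per recipient: 4·0.125·0.294 + 2·0.25·0.143 + 4·0.125·0.453 = 0.445.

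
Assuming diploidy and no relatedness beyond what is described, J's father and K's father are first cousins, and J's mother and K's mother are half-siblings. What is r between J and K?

0.09375

Independent pedigree routes through distinct common ancestors add.
J and K are related in two ways: second cousins through their fathers (r = 1/32) and half first cousins through their mothers (r = 1/16).
r = 1/32 + 1/16 = 0.09375.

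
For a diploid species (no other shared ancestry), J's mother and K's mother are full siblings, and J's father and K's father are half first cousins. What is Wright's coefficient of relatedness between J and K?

0.140625

Wright's path rule: contributions from independent ancestry routes add.
J and K are related in two ways: first cousins through their mothers (r = 1/8) and half second cousins through their fathers (r = 1/64).
r = 1/8 + 1/64 = 9/64 = 0.140625.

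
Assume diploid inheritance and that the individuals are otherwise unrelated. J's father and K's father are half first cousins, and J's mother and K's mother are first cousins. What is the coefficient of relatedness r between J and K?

With two independent routes of shared ancestry, r is the sum of the two contributions.
J and K are related in two ways: half second cousins through their fathers (r = 1/64) and second cousins through their mothers (r = 1/32).
r = 1/64 + 1/32 = 0.046875.

0.046875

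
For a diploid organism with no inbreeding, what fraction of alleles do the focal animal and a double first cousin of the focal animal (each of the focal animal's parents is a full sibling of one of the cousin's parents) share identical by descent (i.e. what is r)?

0.25

Each parent–offspring link contributes a factor of 1/2, and independent paths through distinct common ancestors add.
Double first cousins share both grandparent pairs — four paths of length 4: r = 4·(1/2)^4 = 1/4.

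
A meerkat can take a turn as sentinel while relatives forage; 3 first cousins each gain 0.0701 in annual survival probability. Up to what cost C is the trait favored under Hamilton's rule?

0.0262875

r to a first cousin = 1/8 (first cousins share one grandparent pair — two paths of length 4: r = 2·(1/2)^4 = 1/8).
Hamilton's rule: n·r·B > C, so the trait is favored while C < n·r·B = 3·0.125·0.0701 = 0.0262875.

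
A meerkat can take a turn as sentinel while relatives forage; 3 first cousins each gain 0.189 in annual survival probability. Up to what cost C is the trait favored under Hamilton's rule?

0.070875

r to a first cousin = 1/8 (first cousins share one grandparent pair — two paths of length 4: r = 2·(1/2)^4 = 1/8).
Hamilton's rule: n·r·B > C, so the trait is favored while C < n·r·B = 3·0.125·0.189 = 0.070875.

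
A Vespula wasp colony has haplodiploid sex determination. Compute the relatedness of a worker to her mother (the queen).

One meiotic link between diploid queen and diploid daughter: r = 1/2.

0.5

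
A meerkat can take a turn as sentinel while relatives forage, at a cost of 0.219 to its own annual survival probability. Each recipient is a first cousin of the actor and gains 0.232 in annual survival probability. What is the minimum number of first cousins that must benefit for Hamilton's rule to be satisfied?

8

r to a first cousin = 0.125 (first cousins share one grandparent pair — two paths of length 4: r = 2·(1/2)^4 = 1/8).
Hamilton's rule: n·r·B > C  ⇒  n > C/(r·B) = 0.219/(0.125·0.232) = 7.552.
The smallest integer exceeding 7.552 is 8.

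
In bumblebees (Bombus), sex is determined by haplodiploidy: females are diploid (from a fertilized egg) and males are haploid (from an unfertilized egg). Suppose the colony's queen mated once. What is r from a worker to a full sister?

0.75

Haplodiploid full sisters inherit their father's entire haploid genome identically (contributing 1/2) and on average half of their mother's contribution (1/2 · 1/2 = 1/4); r = 1/2 + 1/4 = 3/4.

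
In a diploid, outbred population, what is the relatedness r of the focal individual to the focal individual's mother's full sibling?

0.25

Each parent–offspring link contributes a factor of 1/2, and independent paths through distinct common ancestors add.
Full aunt/uncle↔niece/nephew: two paths of length 3 through the shared grandparent pair: r = 2·(1/2)^3 = 1/4.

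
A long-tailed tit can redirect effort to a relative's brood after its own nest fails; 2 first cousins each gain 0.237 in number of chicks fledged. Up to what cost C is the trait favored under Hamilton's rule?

0.05925

r to a first cousin = 1/8 (first cousins share one grandparent pair — two paths of length 4: r = 2·(1/2)^4 = 1/8).
Hamilton's rule: n·r·B > C, so the trait is favored while C < n·r·B = 2·0.125·0.237 = 0.05925.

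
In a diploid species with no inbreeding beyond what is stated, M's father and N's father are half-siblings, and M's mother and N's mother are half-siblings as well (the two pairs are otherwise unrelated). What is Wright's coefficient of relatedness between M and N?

0.125

With two independent routes of shared ancestry, r is the sum of the two contributions.
M and N are related in two ways: half first cousins through their fathers (r = 1/16) and half first cousins through their mothers (r = 1/16).
r = 1/16 + 1/16 = 1/8 = 0.125.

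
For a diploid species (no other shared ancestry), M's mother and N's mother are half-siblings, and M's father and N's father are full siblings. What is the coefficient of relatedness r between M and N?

Independent pedigree routes through distinct common ancestors add.
M and N are related in two ways: half first cousins through their mothers (r = 1/16) and first cousins through their fathers (r = 1/8).
r = 1/16 + 1/8 = 0.1875.

0.1875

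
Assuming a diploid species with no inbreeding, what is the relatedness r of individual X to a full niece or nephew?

Full aunt/uncle↔niece/nephew: two paths of length 3 through the shared grandparent pair: r = 2·(1/2)^3 = 1/4.

0.25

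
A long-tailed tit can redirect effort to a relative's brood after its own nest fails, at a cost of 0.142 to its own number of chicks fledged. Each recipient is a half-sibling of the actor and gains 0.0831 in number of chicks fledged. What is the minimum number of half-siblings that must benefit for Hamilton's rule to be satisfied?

r to a half-sibling = 0.25 (half-sibs share one parent — one path of length 2: r = (1/2)^2 = 1/4).
Hamilton's rule: n·r·B > C  ⇒  n > C/(r·B) = 0.142/(0.25·0.0831) = 6.835.
The smallest integer exceeding 6.835 is 7.

7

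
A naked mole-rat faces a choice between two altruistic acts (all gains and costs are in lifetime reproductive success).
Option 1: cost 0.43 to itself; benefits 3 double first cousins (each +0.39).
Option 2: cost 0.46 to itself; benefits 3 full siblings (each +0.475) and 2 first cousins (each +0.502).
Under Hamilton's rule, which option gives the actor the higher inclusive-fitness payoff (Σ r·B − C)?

Option 2

Option 1: r to a double first cousin = 0.25.
Option 1: Σ r·B − C = (3·0.25·0.39) − 0.43 = -0.1375.
Option 2: r to a full sibling = 0.5.
Option 2: r to a first cousin = 0.125.
Option 2: Σ r·B − C = (3·0.5·0.475 + 2·0.125·0.502) − 0.46 = 0.378.
Option 2 has the higher net inclusive-fitness payoff.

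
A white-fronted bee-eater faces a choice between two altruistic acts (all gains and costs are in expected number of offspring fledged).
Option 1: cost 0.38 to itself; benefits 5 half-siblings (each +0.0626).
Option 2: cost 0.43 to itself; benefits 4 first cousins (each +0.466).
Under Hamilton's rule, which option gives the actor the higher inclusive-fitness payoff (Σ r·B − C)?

Option 2

Option 1: r to a half-sibling = 0.25.
Option 1: Σ r·B − C = (5·0.25·0.0626) − 0.38 = -0.30175.
Option 2: r to a first cousin = 0.125.
Option 2: Σ r·B − C = (4·0.125·0.466) − 0.43 = -0.197.
Option 2 has the higher net inclusive-fitness payoff.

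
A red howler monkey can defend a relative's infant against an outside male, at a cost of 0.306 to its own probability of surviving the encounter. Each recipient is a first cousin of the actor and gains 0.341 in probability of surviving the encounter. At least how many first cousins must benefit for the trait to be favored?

r to a first cousin = 1/8 (first cousins share one grandparent pair — two paths of length 4: r = 2·(1/2)^4 = 1/8).
Hamilton's rule: n·r·B > C  ⇒  n > C/(r·B) = 0.306/(0.125·0.341) = 7.179.
The smallest integer exceeding 7.179 is 8.

8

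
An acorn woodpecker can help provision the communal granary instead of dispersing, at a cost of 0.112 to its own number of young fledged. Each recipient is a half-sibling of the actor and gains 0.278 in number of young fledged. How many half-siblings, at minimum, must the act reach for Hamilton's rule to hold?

2

r to a half-sibling = 1/4 (half-sibs share one parent — one path of length 2: r = (1/2)^2 = 1/4).
Hamilton's rule: n·r·B > C  ⇒  n > C/(r·B) = 0.112/(0.25·0.278) = 1.612.
The smallest integer exceeding 1.612 is 2.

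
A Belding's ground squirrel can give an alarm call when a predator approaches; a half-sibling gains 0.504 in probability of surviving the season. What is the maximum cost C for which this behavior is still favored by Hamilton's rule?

0.126

r to a half-sibling = 0.25 (half-sibs share one parent — one path of length 2: r = (1/2)^2 = 1/4).
Hamilton's rule: n·r·B > C, so the trait is favored while C < n·r·B = 1·0.25·0.504 = 0.126.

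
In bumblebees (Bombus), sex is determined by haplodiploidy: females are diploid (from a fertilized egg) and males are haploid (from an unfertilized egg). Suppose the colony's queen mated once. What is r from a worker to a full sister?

Haplodiploid full sisters inherit their father's entire haploid genome identically (contributing 1/2) and on average half of their mother's contribution (1/2 · 1/2 = 1/4); r = 1/2 + 1/4 = 3/4.

0.75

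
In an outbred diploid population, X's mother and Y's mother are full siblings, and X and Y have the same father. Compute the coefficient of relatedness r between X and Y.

0.375

Relatedness sums over independent paths through distinct common ancestors.
X and Y are related in two ways: first cousins through their mothers (r = 1/8) and half-sibs through their shared father (r = 1/4).
r = 1/8 + 1/4 = 3/8 = 0.375.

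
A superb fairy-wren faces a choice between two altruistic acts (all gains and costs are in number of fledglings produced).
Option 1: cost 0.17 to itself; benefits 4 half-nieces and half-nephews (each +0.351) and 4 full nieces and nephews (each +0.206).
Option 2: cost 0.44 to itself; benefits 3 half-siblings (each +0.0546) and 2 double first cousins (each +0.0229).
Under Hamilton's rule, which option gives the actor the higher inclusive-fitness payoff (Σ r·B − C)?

Option 1

Option 1: r to a half-niece or half-nephew = 0.125.
Option 1: r to a full niece or nephew = 0.25.
Option 1: Σ r·B − C = (4·0.125·0.351 + 4·0.25·0.206) − 0.17 = 0.2115.
Option 2: r to a half-sibling = 0.25.
Option 2: r to a double first cousin = 0.25.
Option 2: Σ r·B − C = (3·0.25·0.0546 + 2·0.25·0.0229) − 0.44 = -0.3876.
Option 1 has the higher net inclusive-fitness payoff.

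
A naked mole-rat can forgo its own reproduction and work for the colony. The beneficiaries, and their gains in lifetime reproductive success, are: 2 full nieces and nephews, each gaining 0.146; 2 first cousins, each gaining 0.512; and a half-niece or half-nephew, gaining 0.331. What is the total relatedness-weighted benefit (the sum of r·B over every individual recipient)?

r to a full niece or nephew = 1/4 (full aunt/uncle↔niece/nephew: two paths of length 3 through the shared grandparent pair: r = 2·(1/2)^3 = 1/4).
r to a first cousin = 1/8 (first cousins share one grandparent pair — two paths of length 4: r = 2·(1/2)^4 = 1/8).
r to a half-niece or half-nephew = 1/8 (half-aunt/uncle↔niece/nephew: one path of length 3: r = (1/2)^3 = 1/8).
Summing one r·B term per recipient: 2·0.25·0.146 + 2·0.125·0.512 + 1·0.125·0.331 = 0.242375.

0.242375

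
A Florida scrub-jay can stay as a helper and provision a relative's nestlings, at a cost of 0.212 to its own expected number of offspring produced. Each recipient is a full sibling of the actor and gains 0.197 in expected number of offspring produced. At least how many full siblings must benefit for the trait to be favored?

r to a full sibling = 1/2 (full sibs share both parents — two paths of length 2: r = 2·(1/2)^2 = 1/2).
Hamilton's rule: n·r·B > C  ⇒  n > C/(r·B) = 0.212/(0.5·0.197) = 2.152.
The smallest integer exceeding 2.152 is 3.

3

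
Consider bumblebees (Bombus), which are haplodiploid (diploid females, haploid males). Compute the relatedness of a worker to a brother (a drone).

0.25

Her haploid brother carries none of their father's genes and a random half of their mother's genome; that half matches the maternal half of her own genome with probability 1/2: r = 1/2 · 1/2 = 1/4.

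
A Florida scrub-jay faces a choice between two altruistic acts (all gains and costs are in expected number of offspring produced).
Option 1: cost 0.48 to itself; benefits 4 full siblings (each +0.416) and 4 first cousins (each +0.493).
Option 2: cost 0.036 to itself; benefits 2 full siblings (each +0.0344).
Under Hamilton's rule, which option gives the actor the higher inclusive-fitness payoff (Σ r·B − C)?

Option 1: r to a full sibling = 0.5.
Option 1: r to a first cousin = 0.125.
Option 1: Σ r·B − C = (4·0.5·0.416 + 4·0.125·0.493) − 0.48 = 0.5985.
Option 2: r to a full sibling = 0.5.
Option 2: Σ r·B − C = (2·0.5·0.0344) − 0.036 = -0.0016.
Option 1 has the higher net inclusive-fitness payoff.

Option 1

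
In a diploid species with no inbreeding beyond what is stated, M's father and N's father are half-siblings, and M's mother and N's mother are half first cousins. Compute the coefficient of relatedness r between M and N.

Relatedness sums over independent paths through distinct common ancestors.
M and N are related in two ways: half first cousins through their fathers (r = 1/16) and half second cousins through their mothers (r = 1/64).
r = 1/16 + 1/64 = 5/64 = 0.078125.

0.078125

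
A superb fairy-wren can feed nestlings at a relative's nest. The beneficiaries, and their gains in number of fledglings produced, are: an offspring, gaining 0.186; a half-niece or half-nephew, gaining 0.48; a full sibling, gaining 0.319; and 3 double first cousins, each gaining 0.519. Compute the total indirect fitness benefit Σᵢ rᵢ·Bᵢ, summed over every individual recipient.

0.70175

r to an offspring = 0.5 (one parent–offspring link: r = (1/2)^1 = 1/2).
r to a half-niece or half-nephew = 1/8 (half-aunt/uncle↔niece/nephew: one path of length 3: r = (1/2)^3 = 1/8).
r to a full sibling = 1/2 (full sibs share both parents — two paths of length 2: r = 2·(1/2)^2 = 1/2).
r to a double first cousin = 0.25 (double first cousins share both grandparent pairs — four paths of length 4: r = 4·(1/2)^4 = 1/4).
Summing one r·B term per recipient: 1·0.5·0.186 + 1·0.125·0.48 + 1·0.5·0.319 + 3·0.25·0.519 = 0.70175.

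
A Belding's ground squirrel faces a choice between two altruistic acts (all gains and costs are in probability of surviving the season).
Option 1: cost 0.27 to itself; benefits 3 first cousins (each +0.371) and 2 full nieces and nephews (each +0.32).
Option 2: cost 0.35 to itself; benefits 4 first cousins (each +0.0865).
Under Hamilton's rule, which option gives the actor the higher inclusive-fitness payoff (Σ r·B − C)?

Option 1: r to a first cousin = 0.125.
Option 1: r to a full niece or nephew = 0.25.
Option 1: Σ r·B − C = (3·0.125·0.371 + 2·0.25·0.32) − 0.27 = 0.029125.
Option 2: r to a first cousin = 0.125.
Option 2: Σ r·B − C = (4·0.125·0.0865) − 0.35 = -0.30675.
Option 1 has the higher net inclusive-fitness payoff.

Option 1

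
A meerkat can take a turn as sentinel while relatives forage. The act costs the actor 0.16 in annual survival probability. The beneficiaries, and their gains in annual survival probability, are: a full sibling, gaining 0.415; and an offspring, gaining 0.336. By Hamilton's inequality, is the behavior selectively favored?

Yes

Hamilton's rule: the trait is favored when the sum of r·B over every recipient exceeds the actor's cost C.
r to a full sibling = 0.5 (full sibs share both parents — two paths of length 2: r = 2·(1/2)^2 = 1/2).
r to an offspring = 0.5 (one parent–offspring link: r = (1/2)^1 = 1/2).
Summing one r·B term per recipient: 1·0.5·0.415 + 1·0.5·0.336 = 0.3755.
0.3755 > 0.16: the indirect benefit exceeds the cost.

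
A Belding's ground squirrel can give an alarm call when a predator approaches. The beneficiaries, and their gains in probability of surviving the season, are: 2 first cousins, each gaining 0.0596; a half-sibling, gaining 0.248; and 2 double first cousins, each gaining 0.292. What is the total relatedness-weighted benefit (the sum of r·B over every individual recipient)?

0.2229

r to a first cousin = 1/8 (first cousins share one grandparent pair — two paths of length 4: r = 2·(1/2)^4 = 1/8).
r to a half-sibling = 0.25 (half-sibs share one parent — one path of length 2: r = (1/2)^2 = 1/4).
r to a double first cousin = 0.25 (double first cousins share both grandparent pairs — four paths of length 4: r = 4·(1/2)^4 = 1/4).
Summing one r·B term per recipient: 2·0.125·0.0596 + 1·0.25·0.248 + 2·0.25·0.292 = 0.2229.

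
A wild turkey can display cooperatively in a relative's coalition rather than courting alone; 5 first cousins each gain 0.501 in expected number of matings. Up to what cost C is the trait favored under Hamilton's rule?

r to a first cousin = 0.125 (first cousins share one grandparent pair — two paths of length 4: r = 2·(1/2)^4 = 1/8).
Hamilton's rule: n·r·B > C, so the trait is favored while C < n·r·B = 5·0.125·0.501 = 0.313125.

0.313125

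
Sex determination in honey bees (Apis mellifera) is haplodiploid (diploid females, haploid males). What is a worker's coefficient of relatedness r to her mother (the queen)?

0.5

One meiotic link between diploid queen and diploid daughter: r = 1/2.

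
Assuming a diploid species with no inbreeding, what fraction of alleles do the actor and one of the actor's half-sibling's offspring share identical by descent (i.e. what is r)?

Each parent–offspring link contributes a factor of 1/2, and independent paths through distinct common ancestors add.
Half-aunt/uncle↔niece/nephew: one path of length 3: r = (1/2)^3 = 1/8.

0.125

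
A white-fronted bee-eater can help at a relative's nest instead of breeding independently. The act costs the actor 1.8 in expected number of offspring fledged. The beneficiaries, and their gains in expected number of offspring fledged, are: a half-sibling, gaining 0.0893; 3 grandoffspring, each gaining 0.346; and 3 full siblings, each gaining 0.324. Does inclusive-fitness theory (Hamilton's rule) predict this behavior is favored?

No

Hamilton's rule: the trait is favored when the sum of r·B over every recipient exceeds the actor's cost C.
r to a half-sibling = 1/4 (half-sibs share one parent — one path of length 2: r = (1/2)^2 = 1/4).
r to a grandoffspring = 0.25 (two parent–offspring links: r = (1/2)^2 = 1/4).
r to a full sibling = 0.5 (full sibs share both parents — two paths of length 2: r = 2·(1/2)^2 = 1/2).
Summing one r·B term per recipient: 1·0.25·0.0893 + 3·0.25·0.346 + 3·0.5·0.324 = 0.767825.
0.767825 < 1.8: the indirect benefit is less than the cost.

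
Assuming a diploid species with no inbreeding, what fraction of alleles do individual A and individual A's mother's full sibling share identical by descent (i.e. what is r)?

0.25

Each parent–offspring link contributes a factor of 1/2, and independent paths through distinct common ancestors add.
Full aunt/uncle↔niece/nephew: two paths of length 3 through the shared grandparent pair: r = 2·(1/2)^3 = 1/4.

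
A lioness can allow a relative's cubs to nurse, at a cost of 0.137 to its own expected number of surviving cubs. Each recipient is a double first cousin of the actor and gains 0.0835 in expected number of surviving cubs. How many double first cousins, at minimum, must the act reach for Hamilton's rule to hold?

7

r to a double first cousin = 0.25 (double first cousins share both grandparent pairs — four paths of length 4: r = 4·(1/2)^4 = 1/4).
Hamilton's rule: n·r·B > C  ⇒  n > C/(r·B) = 0.137/(0.25·0.0835) = 6.563.
The smallest integer exceeding 6.563 is 7.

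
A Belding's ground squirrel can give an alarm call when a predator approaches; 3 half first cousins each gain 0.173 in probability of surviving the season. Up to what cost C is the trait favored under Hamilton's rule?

r to a half first cousin = 0.0625 (half first cousins share one grandparent — one path of length 4: r = (1/2)^4 = 1/16).
Hamilton's rule: n·r·B > C, so the trait is favored while C < n·r·B = 3·0.0625·0.173 = 0.0324375.

0.0324375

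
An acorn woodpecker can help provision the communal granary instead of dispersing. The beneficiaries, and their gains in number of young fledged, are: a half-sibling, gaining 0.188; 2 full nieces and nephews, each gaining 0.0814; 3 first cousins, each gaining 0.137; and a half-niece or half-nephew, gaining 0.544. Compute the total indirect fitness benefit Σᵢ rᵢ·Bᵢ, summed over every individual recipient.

0.207075

r to a half-sibling = 1/4 (half-sibs share one parent — one path of length 2: r = (1/2)^2 = 1/4).
r to a full niece or nephew = 1/4 (full aunt/uncle↔niece/nephew: two paths of length 3 through the shared grandparent pair: r = 2·(1/2)^3 = 1/4).
r to a first cousin = 1/8 (first cousins share one grandparent pair — two paths of length 4: r = 2·(1/2)^4 = 1/8).
r to a half-niece or half-nephew = 0.125 (half-aunt/uncle↔niece/nephew: one path of length 3: r = (1/2)^3 = 1/8).
Summing one r·B term per recipient: 1·0.25·0.188 + 2·0.25·0.0814 + 3·0.125·0.137 + 1·0.125·0.544 = 0.207075.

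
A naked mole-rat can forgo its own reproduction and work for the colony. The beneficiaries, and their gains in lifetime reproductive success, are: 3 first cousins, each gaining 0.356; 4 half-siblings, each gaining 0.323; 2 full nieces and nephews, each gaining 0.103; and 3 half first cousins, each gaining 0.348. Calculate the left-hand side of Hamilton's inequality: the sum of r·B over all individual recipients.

r to a first cousin = 1/8 (first cousins share one grandparent pair — two paths of length 4: r = 2·(1/2)^4 = 1/8).
r to a half-sibling = 1/4 (half-sibs share one parent — one path of length 2: r = (1/2)^2 = 1/4).
r to a full niece or nephew = 1/4 (full aunt/uncle↔niece/nephew: two paths of length 3 through the shared grandparent pair: r = 2·(1/2)^3 = 1/4).
r to a half first cousin = 0.0625 (half first cousins share one grandparent — one path of length 4: r = (1/2)^4 = 1/16).
Summing one r·B term per recipient: 3·0.125·0.356 + 4·0.25·0.323 + 2·0.25·0.103 + 3·0.0625·0.348 = 0.57325.

0.57325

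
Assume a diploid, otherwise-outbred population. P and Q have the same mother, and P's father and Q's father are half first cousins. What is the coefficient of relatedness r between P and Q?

Independent pedigree routes through distinct common ancestors add.
P and Q are related in two ways: half-sibs through their shared mother (r = 1/4) and half second cousins through their fathers (r = 1/64).
r = 1/4 + 1/64 = 17/64 = 0.265625.

0.265625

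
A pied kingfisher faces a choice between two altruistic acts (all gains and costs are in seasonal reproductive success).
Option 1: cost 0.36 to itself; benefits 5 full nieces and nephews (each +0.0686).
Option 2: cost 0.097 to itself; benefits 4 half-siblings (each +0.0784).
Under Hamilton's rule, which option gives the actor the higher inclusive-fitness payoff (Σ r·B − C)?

Option 1: r to a full niece or nephew = 0.25.
Option 1: Σ r·B − C = (5·0.25·0.0686) − 0.36 = -0.27425.
Option 2: r to a half-sibling = 0.25.
Option 2: Σ r·B − C = (4·0.25·0.0784) − 0.097 = -0.0186.
Option 2 has the higher net inclusive-fitness payoff.

Option 2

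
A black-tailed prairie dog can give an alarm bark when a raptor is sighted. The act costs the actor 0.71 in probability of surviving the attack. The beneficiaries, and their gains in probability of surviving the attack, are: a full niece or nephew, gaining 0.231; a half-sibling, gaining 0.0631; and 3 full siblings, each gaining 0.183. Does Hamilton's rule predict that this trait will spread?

No

Hamilton's rule: the trait is favored when the sum of r·B over every recipient exceeds the actor's cost C.
r to a full niece or nephew = 0.25 (full aunt/uncle↔niece/nephew: two paths of length 3 through the shared grandparent pair: r = 2·(1/2)^3 = 1/4).
r to a half-sibling = 1/4 (half-sibs share one parent — one path of length 2: r = (1/2)^2 = 1/4).
r to a full sibling = 1/2 (full sibs share both parents — two paths of length 2: r = 2·(1/2)^2 = 1/2).
Summing one r·B term per recipient: 1·0.25·0.231 + 1·0.25·0.0631 + 3·0.5·0.183 = 0.348025.
0.348025 < 0.71: the indirect benefit is less than the cost.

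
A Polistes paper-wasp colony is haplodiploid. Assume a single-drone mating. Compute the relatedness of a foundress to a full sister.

0.75

Haplodiploid full sisters inherit their father's entire haploid genome identically (contributing 1/2) and on average half of their mother's contribution (1/2 · 1/2 = 1/4); r = 1/2 + 1/4 = 3/4.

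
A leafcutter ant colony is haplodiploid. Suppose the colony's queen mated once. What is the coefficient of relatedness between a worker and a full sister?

0.75

Haplodiploid full sisters inherit their father's entire haploid genome identically (contributing 1/2) and on average half of their mother's contribution (1/2 · 1/2 = 1/4); r = 1/2 + 1/4 = 3/4.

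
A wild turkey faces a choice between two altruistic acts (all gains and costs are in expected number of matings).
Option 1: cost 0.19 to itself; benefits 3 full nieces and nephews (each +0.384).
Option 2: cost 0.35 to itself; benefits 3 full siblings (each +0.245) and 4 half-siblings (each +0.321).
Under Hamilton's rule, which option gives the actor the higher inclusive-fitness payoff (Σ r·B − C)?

Option 1: r to a full niece or nephew = 0.25.
Option 1: Σ r·B − C = (3·0.25·0.384) − 0.19 = 0.098.
Option 2: r to a full sibling = 0.5.
Option 2: r to a half-sibling = 0.25.
Option 2: Σ r·B − C = (3·0.5·0.245 + 4·0.25·0.321) − 0.35 = 0.3385.
Option 2 has the higher net inclusive-fitness payoff.

Option 2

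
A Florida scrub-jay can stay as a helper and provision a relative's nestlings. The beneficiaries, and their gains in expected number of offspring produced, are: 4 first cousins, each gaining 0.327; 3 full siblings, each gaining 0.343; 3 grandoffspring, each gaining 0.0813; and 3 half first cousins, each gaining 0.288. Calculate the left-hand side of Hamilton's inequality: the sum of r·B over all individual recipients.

0.792975

r to a first cousin = 0.125 (first cousins share one grandparent pair — two paths of length 4: r = 2·(1/2)^4 = 1/8).
r to a full sibling = 0.5 (full sibs share both parents — two paths of length 2: r = 2·(1/2)^2 = 1/2).
r to a grandoffspring = 1/4 (two parent–offspring links: r = (1/2)^2 = 1/4).
r to a half first cousin = 1/16 (half first cousins share one grandparent — one path of length 4: r = (1/2)^4 = 1/16).
Summing one r·B term per recipient: 4·0.125·0.327 + 3·0.5·0.343 + 3·0.25·0.0813 + 3·0.0625·0.288 = 0.792975.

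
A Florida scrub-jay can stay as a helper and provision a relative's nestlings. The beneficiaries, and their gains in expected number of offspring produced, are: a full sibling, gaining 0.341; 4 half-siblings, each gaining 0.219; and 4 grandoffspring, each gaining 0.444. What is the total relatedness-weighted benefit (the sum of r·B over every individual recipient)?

r to a full sibling = 0.5 (full sibs share both parents — two paths of length 2: r = 2·(1/2)^2 = 1/2).
r to a half-sibling = 1/4 (half-sibs share one parent — one path of length 2: r = (1/2)^2 = 1/4).
r to a grandoffspring = 0.25 (two parent–offspring links: r = (1/2)^2 = 1/4).
Summing one r·B term per recipient: 1·0.5·0.341 + 4·0.25·0.219 + 4·0.25·0.444 = 0.8335.

0.8335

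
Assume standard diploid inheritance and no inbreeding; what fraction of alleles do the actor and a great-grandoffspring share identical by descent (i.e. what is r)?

Each parent–offspring link contributes a factor of 1/2, and independent paths through distinct common ancestors add.
Three parent–offspring links: r = (1/2)^3 = 1/8.

0.125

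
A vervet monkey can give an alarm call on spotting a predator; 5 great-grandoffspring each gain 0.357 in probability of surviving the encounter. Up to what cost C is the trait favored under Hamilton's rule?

0.223125

r to a great-grandoffspring = 0.125 (three parent–offspring links: r = (1/2)^3 = 1/8).
Hamilton's rule: n·r·B > C, so the trait is favored while C < n·r·B = 5·0.125·0.357 = 0.223125.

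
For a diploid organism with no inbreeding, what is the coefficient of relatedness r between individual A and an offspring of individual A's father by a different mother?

0.25

Each parent–offspring link contributes a factor of 1/2, and independent paths through distinct common ancestors add.
Half-sibs share one parent — one path of length 2: r = (1/2)^2 = 1/4.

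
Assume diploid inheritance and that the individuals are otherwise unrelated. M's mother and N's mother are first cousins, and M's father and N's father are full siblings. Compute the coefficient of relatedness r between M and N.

0.15625

Wright's path rule: contributions from independent ancestry routes add.
M and N are related in two ways: second cousins through their mothers (r = 1/32) and first cousins through their fathers (r = 1/8).
r = 1/32 + 1/8 = 0.15625.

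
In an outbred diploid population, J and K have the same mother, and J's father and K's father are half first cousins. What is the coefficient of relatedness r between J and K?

Wright's path rule: contributions from independent ancestry routes add.
J and K are related in two ways: half-sibs through their shared mother (r = 1/4) and half second cousins through their fathers (r = 1/64).
r = 1/4 + 1/64 = 17/64 = 0.265625.

0.265625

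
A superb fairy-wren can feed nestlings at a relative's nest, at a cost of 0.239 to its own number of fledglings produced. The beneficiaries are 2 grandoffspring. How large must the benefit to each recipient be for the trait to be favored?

0.478

r to a grandoffspring = 0.25 (two parent–offspring links: r = (1/2)^2 = 1/4).
Hamilton's rule with n recipients of equal r: n·r·B > C, so B > C/(n·r) = 0.239/(2·0.25) = 0.478.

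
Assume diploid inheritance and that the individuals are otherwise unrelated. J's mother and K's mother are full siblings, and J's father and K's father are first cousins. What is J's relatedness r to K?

Relatedness sums over independent paths through distinct common ancestors.
J and K are related in two ways: first cousins through their mothers (r = 1/8) and second cousins through their fathers (r = 1/32).
r = 1/8 + 1/32 = 5/32 = 0.15625.

0.15625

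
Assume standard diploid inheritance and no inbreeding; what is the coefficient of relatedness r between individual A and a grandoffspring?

0.25

Two parent–offspring links: r = (1/2)^2 = 1/4.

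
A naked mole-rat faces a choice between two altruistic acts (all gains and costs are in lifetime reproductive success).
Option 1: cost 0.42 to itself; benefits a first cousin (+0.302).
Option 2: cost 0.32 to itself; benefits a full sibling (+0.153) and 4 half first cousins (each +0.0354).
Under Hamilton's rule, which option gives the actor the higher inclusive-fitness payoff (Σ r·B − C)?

Option 1: r to a first cousin = 0.125.
Option 1: Σ r·B − C = (1·0.125·0.302) − 0.42 = -0.38225.
Option 2: r to a full sibling = 0.5.
Option 2: r to a half first cousin = 0.0625.
Option 2: Σ r·B − C = (1·0.5·0.153 + 4·0.0625·0.0354) − 0.32 = -0.23465.
Option 2 has the higher net inclusive-fitness payoff.

Option 2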